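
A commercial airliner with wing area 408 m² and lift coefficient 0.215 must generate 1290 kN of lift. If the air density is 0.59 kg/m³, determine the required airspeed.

v = 223 m/s

L = ½ρv²S·CL ⇒ v = √(2L/(ρ·S·CL))
v = √(2 × 1.29×10^6 / (0.59 × 408 × 0.215)) = √49850 = 223 m/s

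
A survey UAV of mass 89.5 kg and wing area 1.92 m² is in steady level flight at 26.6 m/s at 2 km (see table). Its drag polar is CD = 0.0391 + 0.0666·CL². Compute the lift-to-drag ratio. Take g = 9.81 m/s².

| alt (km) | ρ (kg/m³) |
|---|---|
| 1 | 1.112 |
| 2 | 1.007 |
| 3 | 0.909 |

At 2 km, from the table: ρ = 1.007 kg/m³.
Weight W = mg = 89.5 × 9.81 = 878 N; in level flight L = W.
Dynamic pressure q = 0.5 × 1.007 × 26.6² = 356.3 Pa.
CL = 2W/(ρv²S) = 2×878/(1.007×26.6²×1.92) = 1.284.
CD = 0.0391 + 0.0666 × 1.284² = 0.1488.
L/D = CL/CD = 1.284 / 0.1488 = 8.62

L/D = 8.62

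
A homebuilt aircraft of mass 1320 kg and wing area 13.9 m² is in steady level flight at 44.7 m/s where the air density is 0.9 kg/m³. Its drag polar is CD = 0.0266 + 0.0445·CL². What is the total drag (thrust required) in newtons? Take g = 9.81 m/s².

In steady level flight, lift balances weight: W = mg = 1320 × 9.81 = 12949 N.
Dynamic pressure q = 0.5 × 0.9 × 44.7² = 899.1 Pa.
CL = 2W/(ρv²S) = 2×12949/(0.9×44.7²×13.9) = 1.036.
CD = 0.0266 + 0.0445 × 1.036² = 0.07437.
D = q·S·CD = 899.1 × 13.9 × 0.07437 = 929.5 N

D = 929 N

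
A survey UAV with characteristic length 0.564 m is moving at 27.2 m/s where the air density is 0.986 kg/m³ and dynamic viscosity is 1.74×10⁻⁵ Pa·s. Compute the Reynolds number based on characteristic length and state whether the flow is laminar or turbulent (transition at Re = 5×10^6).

Re = 8.69×10^5 (laminar)

Re = ρ·v·c/μ = 0.986 × 27.2 × 0.564 / (1.74×10⁻⁵) = 8.69×10^5
Since 8.69×10^5 < 5×10^6, the flow is laminar.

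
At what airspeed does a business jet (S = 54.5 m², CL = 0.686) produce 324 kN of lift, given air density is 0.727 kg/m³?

v = 154 m/s

L = ½ρv²S·CL ⇒ v = √(2L/(ρ·S·CL))
v = √(2 × 3.24×10^5 / (0.727 × 54.5 × 0.686)) = √23840 = 154 m/s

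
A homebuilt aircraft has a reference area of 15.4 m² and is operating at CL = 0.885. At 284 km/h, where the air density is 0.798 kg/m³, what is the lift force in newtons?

Convert speed: v = 284 km/h ÷ 3.6 = 78.89 m/s.
Dynamic pressure q = ½ρv² = ½ × 0.798 × 78.89² = 2483 Pa.
L = q·S·CL = 2483 × 15.4 × 0.885 = 33800 N ≈ 33.8 kN

L = 33800 N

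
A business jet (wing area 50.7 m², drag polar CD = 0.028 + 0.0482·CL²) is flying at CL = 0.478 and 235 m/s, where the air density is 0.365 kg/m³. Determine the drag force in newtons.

D = 19900 N

CD = 0.028 + 0.0482 × 0.478² = 0.03901
D = ½ρv²S·CD = ½ × 0.365 × 235² × 50.7 × 0.03901 = 19900 N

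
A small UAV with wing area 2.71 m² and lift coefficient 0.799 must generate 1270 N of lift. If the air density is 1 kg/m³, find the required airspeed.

v = 34.2 m/s

L = ½ρv²S·CL ⇒ v = √(2L/(ρ·S·CL))
v = √(2 × 1270 / (1 × 2.71 × 0.799)) = √1173 = 34.2 m/s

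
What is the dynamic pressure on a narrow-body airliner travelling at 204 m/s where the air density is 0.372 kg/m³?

q = ½ρv² = ½ × 0.372 × 204² = 7740 Pa

q = 7740 Pa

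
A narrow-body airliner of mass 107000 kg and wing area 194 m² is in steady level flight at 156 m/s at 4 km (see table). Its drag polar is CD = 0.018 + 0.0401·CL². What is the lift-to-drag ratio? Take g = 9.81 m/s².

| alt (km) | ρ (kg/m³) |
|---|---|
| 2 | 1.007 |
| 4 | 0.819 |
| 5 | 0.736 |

L/D = 18.2

At 4 km, from the table: ρ = 0.819 kg/m³.
In steady level flight, lift balances weight: W = mg = 107000 × 9.81 = 1.0497×10^6 N.
q = ½ρv² = ½ × 0.819 × 156² = 9966 Pa.
Required CL = L/(qS) = 1.0497×10^6/(9966·194) = 0.5429.
CD = 0.018 + 0.0401 × 0.5429² = 0.02982.
L/D = CL/CD = 0.5429 / 0.02982 = 18.2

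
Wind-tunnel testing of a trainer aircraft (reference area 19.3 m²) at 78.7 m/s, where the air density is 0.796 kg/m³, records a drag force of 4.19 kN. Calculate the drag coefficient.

CD = 0.0881

From D = ½ρv²S·CD, rearranging gives CD = 2D/(ρv²S).
CD = 2 × 4190 / (0.796 × 78.7² × 19.3) = 0.0881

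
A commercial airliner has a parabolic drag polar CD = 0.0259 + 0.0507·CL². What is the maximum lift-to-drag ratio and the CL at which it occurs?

For CD = CD0 + K·CL², (L/D)max occurs at CL* = √(CD0/K) and equals 1/(2√(K·CD0)).
(L/D)max = 1/(2√(0.0507 × 0.0259)) = 1/(2 × 0.03624) = 13.8
CL* = √(0.0259/0.0507) = 0.715

(L/D)max = 13.8, at CL = 0.715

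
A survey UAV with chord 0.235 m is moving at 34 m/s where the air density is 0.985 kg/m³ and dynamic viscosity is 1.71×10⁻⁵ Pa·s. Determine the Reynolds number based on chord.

Re = 4.6×10^5

Re = ρ·v·c/μ = 0.985 × 34 × 0.235 / (1.71×10⁻⁵) = 4.6×10^5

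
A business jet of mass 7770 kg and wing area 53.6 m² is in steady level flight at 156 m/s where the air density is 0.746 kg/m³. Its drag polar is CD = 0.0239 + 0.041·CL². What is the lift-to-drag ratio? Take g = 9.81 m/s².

L/D = 6.29

In steady level flight, lift balances weight: W = mg = 7770 × 9.81 = 76224 N.
q = ½ρv² = ½ × 0.746 × 156² = 9077 Pa.
CL = 2W/(ρv²S) = 2×76224/(0.746×156²×53.6) = 0.1567.
CD = 0.0239 + 0.041 × 0.1567² = 0.02491.
L/D = CL/CD = 0.1567 / 0.02491 = 6.29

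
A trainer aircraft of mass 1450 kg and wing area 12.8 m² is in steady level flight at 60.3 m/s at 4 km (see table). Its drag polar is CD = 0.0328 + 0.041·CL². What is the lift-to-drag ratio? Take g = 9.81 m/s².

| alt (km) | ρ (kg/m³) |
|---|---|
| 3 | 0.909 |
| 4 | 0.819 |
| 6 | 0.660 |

L/D = 13.4

At 4 km, from the table: ρ = 0.819 kg/m³.
Level flight ⇒ L = W = m·g = 1450 × 9.81 = 14224 N.
Dynamic pressure q = 0.5 × 0.819 × 60.3² = 1489 Pa.
Required CL = L/(qS) = 14224/(1489·12.8) = 0.7463.
CD = 0.0328 + 0.041 × 0.7463² = 0.05564.
L/D = CL/CD = 0.7463 / 0.05564 = 13.4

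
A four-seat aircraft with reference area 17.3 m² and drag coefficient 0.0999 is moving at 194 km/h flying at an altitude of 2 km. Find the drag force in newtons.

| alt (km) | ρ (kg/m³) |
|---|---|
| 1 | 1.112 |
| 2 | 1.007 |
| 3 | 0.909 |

D = 2530 N

At 2 km, from the table: ρ = 1.007 kg/m³.
Convert speed: v = 194 km/h ÷ 3.6 = 53.89 m/s.
Dynamic pressure q = ½ρv² = ½ × 1.007 × 53.89² = 1462 Pa.
D = q·S·CD = 1462 × 17.3 × 0.0999 = 2530 N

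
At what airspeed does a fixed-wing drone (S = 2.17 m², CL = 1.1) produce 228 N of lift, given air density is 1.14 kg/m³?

v = 12.9 m/s

L = ½ρv²S·CL ⇒ v = √(2L/(ρ·S·CL))
v = √(2 × 228 / (1.14 × 2.17 × 1.1)) = √167.6 = 12.9 m/s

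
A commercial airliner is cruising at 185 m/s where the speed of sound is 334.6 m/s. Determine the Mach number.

M = v/a = 185 / 334.6 = 0.553

M = 0.553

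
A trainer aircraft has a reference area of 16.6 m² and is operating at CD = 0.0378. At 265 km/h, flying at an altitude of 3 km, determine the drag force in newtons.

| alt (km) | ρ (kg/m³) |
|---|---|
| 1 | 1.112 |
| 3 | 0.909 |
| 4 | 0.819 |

D = 1550 N

At 3 km, from the table: ρ = 0.909 kg/m³.
Convert speed: v = 265 km/h ÷ 3.6 = 73.61 m/s.
D = ½ρv²S·CD = ½ × 0.909 × 73.61² × 16.6 × 0.0378 = 1550 N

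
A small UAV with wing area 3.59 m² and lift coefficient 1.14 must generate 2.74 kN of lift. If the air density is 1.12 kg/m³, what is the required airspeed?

L = ½ρv²S·CL ⇒ v = √(2L/(ρ·S·CL))
v = √(2 × 2740 / (1.12 × 3.59 × 1.14)) = √1196 = 34.6 m/s

v = 34.6 m/s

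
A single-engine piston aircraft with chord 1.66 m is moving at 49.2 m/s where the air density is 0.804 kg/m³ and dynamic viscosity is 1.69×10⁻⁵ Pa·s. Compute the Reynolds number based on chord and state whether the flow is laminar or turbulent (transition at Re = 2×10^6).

Re = 3.89×10^6 (turbulent)

Re = ρ·v·c/μ = 0.804 × 49.2 × 1.66 / (1.69×10⁻⁵) = 3.89×10^6
Since 3.89×10^6 > 2×10^6, the flow is turbulent.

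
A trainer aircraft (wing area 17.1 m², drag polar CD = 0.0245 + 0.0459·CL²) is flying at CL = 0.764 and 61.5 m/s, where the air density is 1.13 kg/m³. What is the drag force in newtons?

D = 1870 N

CD = 0.0245 + 0.0459 × 0.764² = 0.05129
D = ½ρv²S·CD = ½ × 1.13 × 61.5² × 17.1 × 0.05129 = 1870 N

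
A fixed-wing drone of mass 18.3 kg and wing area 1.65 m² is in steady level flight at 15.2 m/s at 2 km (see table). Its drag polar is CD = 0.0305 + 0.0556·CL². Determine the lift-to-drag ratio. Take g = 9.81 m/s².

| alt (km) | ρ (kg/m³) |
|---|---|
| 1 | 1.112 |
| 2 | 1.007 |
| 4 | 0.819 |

L/D = 11.8

At 2 km, from the table: ρ = 1.007 kg/m³.
In steady level flight, lift balances weight: W = mg = 18.3 × 9.81 = 179.52 N.
Dynamic pressure q = 0.5 × 1.007 × 15.2² = 116.3 Pa.
CL = 2W/(ρv²S) = 2×179.52/(1.007×15.2²×1.65) = 0.9353.
CD = 0.0305 + 0.0556 × 0.9353² = 0.07914.
L/D = CL/CD = 0.9353 / 0.07914 = 11.8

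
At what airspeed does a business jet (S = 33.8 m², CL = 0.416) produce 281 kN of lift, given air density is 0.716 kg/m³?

v = 236 m/s

L = ½ρv²S·CL ⇒ v = √(2L/(ρ·S·CL))
v = √(2 × 2.81×10^5 / (0.716 × 33.8 × 0.416)) = √55820 = 236 m/s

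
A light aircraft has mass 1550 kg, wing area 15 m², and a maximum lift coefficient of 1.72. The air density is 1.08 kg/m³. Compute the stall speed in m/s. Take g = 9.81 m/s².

Stall occurs when L = W at CL,max. W = mg = 1550 × 9.81 = 15210 N.
V_stall = √(2W/(ρ·S·CL,max)) = √(2 × 15210 / (1.08 × 15 × 1.72))
V_stall = √1091 = 33 m/s

V_stall = 33 m/s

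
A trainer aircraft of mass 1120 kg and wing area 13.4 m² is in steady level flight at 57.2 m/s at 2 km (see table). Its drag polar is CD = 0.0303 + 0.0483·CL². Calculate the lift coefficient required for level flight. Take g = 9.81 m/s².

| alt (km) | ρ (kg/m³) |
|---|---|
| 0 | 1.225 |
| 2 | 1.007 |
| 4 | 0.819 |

At 2 km, from the table: ρ = 1.007 kg/m³.
Weight W = mg = 1120 × 9.81 = 10987 N; in level flight L = W.
Dynamic pressure q = 0.5 × 1.007 × 57.2² = 1647 Pa.
CL = 2W/(ρv²S) = 2×10987/(1.007×57.2²×13.4) = 0.4977.

CL = 0.498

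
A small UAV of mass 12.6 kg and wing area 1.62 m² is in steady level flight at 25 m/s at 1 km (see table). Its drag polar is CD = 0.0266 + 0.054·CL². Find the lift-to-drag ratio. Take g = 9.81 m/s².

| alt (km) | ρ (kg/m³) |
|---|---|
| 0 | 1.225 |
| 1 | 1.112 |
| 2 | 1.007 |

L/D = 7.52

At 1 km, from the table: ρ = 1.112 kg/m³.
In steady level flight, lift balances weight: W = mg = 12.6 × 9.81 = 123.61 N.
q = ½ρv² = ½ × 1.112 × 25² = 347.5 Pa.
Required CL = L/(qS) = 123.61/(347.5·1.62) = 0.2196.
CD = 0.0266 + 0.054 × 0.2196² = 0.0292.
L/D = CL/CD = 0.2196 / 0.0292 = 7.52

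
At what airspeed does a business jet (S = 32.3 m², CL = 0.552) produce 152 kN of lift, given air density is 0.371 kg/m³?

L = ½ρv²S·CL ⇒ v = √(2L/(ρ·S·CL))
v = √(2 × 1.52×10^5 / (0.371 × 32.3 × 0.552)) = √45960 = 214 m/s

v = 214 m/s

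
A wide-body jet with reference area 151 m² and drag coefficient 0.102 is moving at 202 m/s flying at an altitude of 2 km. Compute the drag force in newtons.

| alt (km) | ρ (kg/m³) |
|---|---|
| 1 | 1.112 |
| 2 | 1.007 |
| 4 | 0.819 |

At 2 km, from the table: ρ = 1.007 kg/m³.
D = ½ρv²S·CD = ½ × 1.007 × 202² × 151 × 0.102 = 3.16×10^5 N ≈ 316 kN

D = 3.16×10^5 N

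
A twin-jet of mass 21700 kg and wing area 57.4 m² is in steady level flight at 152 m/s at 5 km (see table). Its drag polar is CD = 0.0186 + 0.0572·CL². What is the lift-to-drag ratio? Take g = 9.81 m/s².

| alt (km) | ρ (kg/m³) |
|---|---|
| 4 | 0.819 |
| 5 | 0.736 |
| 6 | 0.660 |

L/D = 14.8

At 5 km, from the table: ρ = 0.736 kg/m³.
In steady level flight, lift balances weight: W = mg = 21700 × 9.81 = 2.1288×10^5 N.
q = ½ρv² = ½ × 0.736 × 152² = 8502 Pa.
Required CL = L/(qS) = 2.1288×10^5/(8502·57.4) = 0.4362.
CD = 0.0186 + 0.0572 × 0.4362² = 0.02948.
L/D = CL/CD = 0.4362 / 0.02948 = 14.8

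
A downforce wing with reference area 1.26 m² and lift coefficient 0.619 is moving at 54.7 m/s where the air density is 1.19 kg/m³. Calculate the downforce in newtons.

L = 1390 N

Dynamic pressure q = ½ρv² = ½ × 1.19 × 54.7² = 1780 Pa.
L = q·S·CL = 1780 × 1.26 × 0.619 = 1390 N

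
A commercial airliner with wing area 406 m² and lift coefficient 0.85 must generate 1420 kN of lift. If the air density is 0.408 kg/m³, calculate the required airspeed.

L = ½ρv²S·CL ⇒ v = √(2L/(ρ·S·CL))
v = √(2 × 1.42×10^6 / (0.408 × 406 × 0.85)) = √20170 = 142 m/s

v = 142 m/s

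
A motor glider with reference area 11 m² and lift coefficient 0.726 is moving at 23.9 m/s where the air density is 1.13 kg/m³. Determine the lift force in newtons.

L = 2580 N

L = ½ρv²S·CL = ½ × 1.13 × 23.9² × 11 × 0.726 = 2580 N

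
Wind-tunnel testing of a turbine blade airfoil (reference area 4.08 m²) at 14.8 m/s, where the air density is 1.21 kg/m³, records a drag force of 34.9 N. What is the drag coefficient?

From D = ½ρv²S·CD, rearranging gives CD = 2D/(ρv²S).
CD = 2 × 34.9 / (1.21 × 14.8² × 4.08) = 0.0645

CD = 0.0645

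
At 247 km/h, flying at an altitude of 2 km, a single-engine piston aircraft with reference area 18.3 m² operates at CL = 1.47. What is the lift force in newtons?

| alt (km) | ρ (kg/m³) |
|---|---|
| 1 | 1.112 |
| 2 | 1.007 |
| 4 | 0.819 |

At 2 km, from the table: ρ = 1.007 kg/m³.
Convert speed: v = 247 km/h ÷ 3.6 = 68.61 m/s.
Dynamic pressure q = ½ρv² = ½ × 1.007 × 68.61² = 2370 Pa.
L = q·S·CL = 2370 × 18.3 × 1.47 = 63800 N ≈ 63.8 kN

L = 63800 N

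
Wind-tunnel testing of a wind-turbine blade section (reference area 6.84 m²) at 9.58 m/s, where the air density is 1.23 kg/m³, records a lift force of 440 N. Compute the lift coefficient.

From L = ½ρv²S·CL, rearranging gives CL = 2L/(ρv²S).
CL = 2 × 440 / (1.23 × 9.58² × 6.84) = 1.14

CL = 1.14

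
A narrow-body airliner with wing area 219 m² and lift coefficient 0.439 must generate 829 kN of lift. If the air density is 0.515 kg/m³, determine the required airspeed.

L = ½ρv²S·CL ⇒ v = √(2L/(ρ·S·CL))
v = √(2 × 8.29×10^5 / (0.515 × 219 × 0.439)) = √33490 = 183 m/s

v = 183 m/s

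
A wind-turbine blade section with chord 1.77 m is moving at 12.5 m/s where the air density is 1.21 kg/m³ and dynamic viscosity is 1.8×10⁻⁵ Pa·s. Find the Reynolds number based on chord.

Re = 1.49×10^6

Re = ρ·v·c/μ = 1.21 × 12.5 × 1.77 / (1.8×10⁻⁵) = 1.49×10^6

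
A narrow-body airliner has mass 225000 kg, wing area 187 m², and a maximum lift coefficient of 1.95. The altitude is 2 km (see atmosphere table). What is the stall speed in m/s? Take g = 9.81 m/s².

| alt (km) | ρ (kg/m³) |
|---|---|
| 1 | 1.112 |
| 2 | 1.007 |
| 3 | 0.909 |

At 2 km, from the table: ρ = 1.007 kg/m³.
Weight W = mg = 225000 × 9.81 = 2.207×10^6 N.
From L = ½ρV²S·CL,max = W: V_stall = √(2W/(ρSCL,max)) = √(2·2.207×10^6/(1.007·187·1.95))
V_stall = √12020 = 110 m/s

V_stall = 110 m/s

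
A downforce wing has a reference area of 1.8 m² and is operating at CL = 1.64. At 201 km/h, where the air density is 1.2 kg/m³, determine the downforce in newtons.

Convert speed: v = 201 km/h ÷ 3.6 = 55.83 m/s.
Dynamic pressure q = ½ρv² = ½ × 1.2 × 55.83² = 1870 Pa.
L = q·S·CL = 1870 × 1.8 × 1.64 = 5520 N ≈ 5.52 kN

L = 5520 N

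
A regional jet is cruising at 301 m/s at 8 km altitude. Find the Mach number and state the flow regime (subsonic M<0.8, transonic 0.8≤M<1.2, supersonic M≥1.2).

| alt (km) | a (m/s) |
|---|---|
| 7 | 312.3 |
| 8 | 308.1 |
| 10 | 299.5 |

M = 0.977 (transonic)

At 8 km, from the table: a = 308.1 m/s.
M = v/a = 301 / 308.1 = 0.977
M = 0.977 → transonic.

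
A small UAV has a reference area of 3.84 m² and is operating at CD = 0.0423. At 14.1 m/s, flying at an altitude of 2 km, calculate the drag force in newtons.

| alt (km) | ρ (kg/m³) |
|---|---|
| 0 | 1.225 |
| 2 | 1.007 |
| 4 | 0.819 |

At 2 km, from the table: ρ = 1.007 kg/m³.
D = ½ρv²S·CD = ½ × 1.007 × 14.1² × 3.84 × 0.0423 = 16.3 N

D = 16.3 N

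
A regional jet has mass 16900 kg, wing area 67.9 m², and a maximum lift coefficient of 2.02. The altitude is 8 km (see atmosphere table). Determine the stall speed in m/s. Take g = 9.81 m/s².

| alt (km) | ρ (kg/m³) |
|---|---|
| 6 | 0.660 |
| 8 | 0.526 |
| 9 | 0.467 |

V_stall = 67.8 m/s

At 8 km, from the table: ρ = 0.526 kg/m³.
Stall occurs when L = W at CL,max. W = mg = 16900 × 9.81 = 1.658×10^5 N.
From L = ½ρV²S·CL,max = W: V_stall = √(2W/(ρSCL,max)) = √(2·1.658×10^5/(0.526·67.9·2.02))
V_stall = √4596 = 67.8 m/s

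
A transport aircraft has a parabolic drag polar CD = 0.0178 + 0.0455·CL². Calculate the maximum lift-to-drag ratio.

For CD = CD0 + K·CL², (L/D)max occurs at CL* = √(CD0/K) and equals 1/(2√(K·CD0)).
(L/D)max = 1/(2√(0.0455 × 0.0178)) = 1/(2 × 0.02846) = 17.6

(L/D)max = 17.6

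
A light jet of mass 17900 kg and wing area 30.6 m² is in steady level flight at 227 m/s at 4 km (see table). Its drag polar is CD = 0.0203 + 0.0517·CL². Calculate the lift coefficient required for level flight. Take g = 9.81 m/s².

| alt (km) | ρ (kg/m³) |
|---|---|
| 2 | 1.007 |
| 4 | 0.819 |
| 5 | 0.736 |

At 4 km, from the table: ρ = 0.819 kg/m³.
Weight W = mg = 17900 × 9.81 = 1.756×10^5 N; in level flight L = W.
Dynamic pressure q = 0.5 × 0.819 × 227² = 21100 Pa.
CL = W/(q·S) = 1.756×10^5 / (21100 × 30.6) = 0.272.

CL = 0.272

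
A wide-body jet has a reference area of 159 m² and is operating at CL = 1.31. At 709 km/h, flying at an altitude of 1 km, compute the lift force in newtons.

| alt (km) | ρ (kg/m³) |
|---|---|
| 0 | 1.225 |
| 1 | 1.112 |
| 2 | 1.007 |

At 1 km, from the table: ρ = 1.112 kg/m³.
Convert speed: v = 709 km/h ÷ 3.6 = 196.9 m/s.
L = ½ρv²S·CL = ½ × 1.112 × 196.9² × 159 × 1.31 = 4.49×10^6 N ≈ 4490 kN

L = 4.49×10^6 N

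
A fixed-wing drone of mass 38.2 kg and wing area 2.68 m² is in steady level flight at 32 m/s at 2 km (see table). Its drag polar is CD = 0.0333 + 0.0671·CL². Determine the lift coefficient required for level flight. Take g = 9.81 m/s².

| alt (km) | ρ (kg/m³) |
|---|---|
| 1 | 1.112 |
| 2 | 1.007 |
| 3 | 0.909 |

At 2 km, from the table: ρ = 1.007 kg/m³.
In steady level flight, lift balances weight: W = mg = 38.2 × 9.81 = 374.74 N.
Dynamic pressure q = 0.5 × 1.007 × 32² = 515.6 Pa.
CL = 2W/(ρv²S) = 2×374.74/(1.007×32²×2.68) = 0.2712.

CL = 0.271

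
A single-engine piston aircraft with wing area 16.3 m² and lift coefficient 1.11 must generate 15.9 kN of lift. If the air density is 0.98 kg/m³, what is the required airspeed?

L = ½ρv²S·CL ⇒ v = √(2L/(ρ·S·CL))
v = √(2 × 15900 / (0.98 × 16.3 × 1.11)) = √1793 = 42.3 m/s

v = 42.3 m/s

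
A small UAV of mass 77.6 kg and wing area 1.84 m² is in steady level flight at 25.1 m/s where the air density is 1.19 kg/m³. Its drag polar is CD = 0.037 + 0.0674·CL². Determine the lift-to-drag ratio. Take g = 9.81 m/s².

L/D = 9.27

Level flight ⇒ L = W = m·g = 77.6 × 9.81 = 761.26 N.
q = ½ρv² = ½ × 1.19 × 25.1² = 374.9 Pa.
CL = W/(q·S) = 761.26 / (374.9 × 1.84) = 1.104.
CD = 0.037 + 0.0674 × 1.104² = 0.1191.
L/D = CL/CD = 1.104 / 0.1191 = 9.27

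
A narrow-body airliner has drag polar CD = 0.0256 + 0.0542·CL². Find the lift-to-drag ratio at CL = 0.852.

L/D = 13.1

CD = 0.0256 + 0.0542 × 0.852² = 0.06494
L/D = CL/CD = 0.852 / 0.06494 = 13.1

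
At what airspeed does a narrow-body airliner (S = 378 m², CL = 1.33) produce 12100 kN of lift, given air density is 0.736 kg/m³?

v = 256 m/s

L = ½ρv²S·CL ⇒ v = √(2L/(ρ·S·CL))
v = √(2 × 1.21×10^7 / (0.736 × 378 × 1.33)) = √65400 = 256 m/s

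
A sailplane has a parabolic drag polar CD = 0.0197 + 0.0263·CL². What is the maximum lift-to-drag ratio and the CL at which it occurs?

(L/D)max = 22, at CL = 0.865

For CD = CD0 + K·CL², (L/D)max occurs at CL* = √(CD0/K) and equals 1/(2√(K·CD0)).
(L/D)max = 1/(2√(0.0263 × 0.0197)) = 1/(2 × 0.02276) = 22
CL* = √(0.0197/0.0263) = 0.865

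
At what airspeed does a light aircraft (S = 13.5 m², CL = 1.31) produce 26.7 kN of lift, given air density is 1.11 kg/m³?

v = 52.2 m/s

L = ½ρv²S·CL ⇒ v = √(2L/(ρ·S·CL))
v = √(2 × 26700 / (1.11 × 13.5 × 1.31)) = √2720 = 52.2 m/s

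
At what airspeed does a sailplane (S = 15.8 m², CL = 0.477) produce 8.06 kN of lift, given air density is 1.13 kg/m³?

L = ½ρv²S·CL ⇒ v = √(2L/(ρ·S·CL))
v = √(2 × 8060 / (1.13 × 15.8 × 0.477)) = √1893 = 43.5 m/s

v = 43.5 m/s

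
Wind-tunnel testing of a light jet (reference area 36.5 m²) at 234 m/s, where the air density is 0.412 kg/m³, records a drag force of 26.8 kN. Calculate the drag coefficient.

CD = 0.0651

From D = ½ρv²S·CD, rearranging gives CD = 2D/(ρv²S).
CD = 2 × 26800 / (0.412 × 234² × 36.5) = 0.0651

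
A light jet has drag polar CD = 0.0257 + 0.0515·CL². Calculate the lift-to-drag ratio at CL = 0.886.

CD = 0.0257 + 0.0515 × 0.886² = 0.06613
L/D = CL/CD = 0.886 / 0.06613 = 13.4

L/D = 13.4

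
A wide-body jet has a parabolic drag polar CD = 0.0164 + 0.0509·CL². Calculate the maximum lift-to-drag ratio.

For CD = CD0 + K·CL², (L/D)max occurs at CL* = √(CD0/K) and equals 1/(2√(K·CD0)).
(L/D)max = 1/(2√(0.0509 × 0.0164)) = 1/(2 × 0.02889) = 17.3

(L/D)max = 17.3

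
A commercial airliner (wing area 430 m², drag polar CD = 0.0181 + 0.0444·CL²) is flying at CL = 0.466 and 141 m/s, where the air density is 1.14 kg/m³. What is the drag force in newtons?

CD = 0.0181 + 0.0444 × 0.466² = 0.02774
D = ½ρv²S·CD = ½ × 1.14 × 141² × 430 × 0.02774 = 1.35×10^5 N

D = 1.35×10^5 N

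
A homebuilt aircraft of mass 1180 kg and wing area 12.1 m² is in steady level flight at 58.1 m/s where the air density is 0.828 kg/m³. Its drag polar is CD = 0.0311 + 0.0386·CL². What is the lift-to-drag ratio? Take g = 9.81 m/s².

L/D = 13.9

Level flight ⇒ L = W = m·g = 1180 × 9.81 = 11576 N.
q = ½ρv² = ½ × 0.828 × 58.1² = 1398 Pa.
Required CL = L/(qS) = 11576/(1398·12.1) = 0.6846.
CD = 0.0311 + 0.0386 × 0.6846² = 0.04919.
L/D = CL/CD = 0.6846 / 0.04919 = 13.9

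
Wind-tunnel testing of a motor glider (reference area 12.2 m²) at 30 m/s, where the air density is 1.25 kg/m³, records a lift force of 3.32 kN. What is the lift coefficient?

CL = 0.484

From L = ½ρv²S·CL, rearranging gives CL = 2L/(ρv²S).
CL = 2 × 3320 / (1.25 × 30² × 12.2) = 0.484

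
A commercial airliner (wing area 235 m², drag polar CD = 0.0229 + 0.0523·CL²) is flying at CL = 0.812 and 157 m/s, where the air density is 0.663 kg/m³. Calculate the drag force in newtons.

CD = 0.0229 + 0.0523 × 0.812² = 0.05738
D = ½ρv²S·CD = ½ × 0.663 × 157² × 235 × 0.05738 = 1.1×10^5 N

D = 1.1×10^5 N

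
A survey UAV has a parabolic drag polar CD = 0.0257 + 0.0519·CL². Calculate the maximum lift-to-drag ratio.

For CD = CD0 + K·CL², (L/D)max occurs at CL* = √(CD0/K) and equals 1/(2√(K·CD0)).
(L/D)max = 1/(2√(0.0519 × 0.0257)) = 1/(2 × 0.03652) = 13.7

(L/D)max = 13.7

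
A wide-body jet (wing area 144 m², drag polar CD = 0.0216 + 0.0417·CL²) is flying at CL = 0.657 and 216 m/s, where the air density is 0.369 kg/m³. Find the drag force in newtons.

D = 49100 N

CD = 0.0216 + 0.0417 × 0.657² = 0.0396
D = ½ρv²S·CD = ½ × 0.369 × 216² × 144 × 0.0396 = 49100 N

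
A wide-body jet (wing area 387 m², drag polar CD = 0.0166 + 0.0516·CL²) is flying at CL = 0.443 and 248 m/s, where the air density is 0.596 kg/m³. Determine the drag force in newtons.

D = 1.9×10^5 N

CD = 0.0166 + 0.0516 × 0.443² = 0.02673
D = ½ρv²S·CD = ½ × 0.596 × 248² × 387 × 0.02673 = 1.9×10^5 N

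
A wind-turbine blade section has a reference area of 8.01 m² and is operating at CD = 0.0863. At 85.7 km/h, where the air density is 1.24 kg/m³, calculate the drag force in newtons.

D = 243 N

Convert speed: v = 85.7 km/h ÷ 3.6 = 23.81 m/s.
Dynamic pressure q = ½ρv² = ½ × 1.24 × 23.81² = 351.4 Pa.
D = q·S·CD = 351.4 × 8.01 × 0.0863 = 243 N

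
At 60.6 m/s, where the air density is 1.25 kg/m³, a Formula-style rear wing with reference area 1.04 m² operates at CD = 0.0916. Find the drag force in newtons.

Dynamic pressure q = ½ρv² = ½ × 1.25 × 60.6² = 2295 Pa.
D = q·S·CD = 2295 × 1.04 × 0.0916 = 219 N

D = 219 N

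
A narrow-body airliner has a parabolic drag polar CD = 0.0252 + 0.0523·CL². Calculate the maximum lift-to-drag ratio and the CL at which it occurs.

For CD = CD0 + K·CL², (L/D)max occurs at CL* = √(CD0/K) and equals 1/(2√(K·CD0)).
(L/D)max = 1/(2√(0.0523 × 0.0252)) = 1/(2 × 0.0363) = 13.8
CL* = √(0.0252/0.0523) = 0.694

(L/D)max = 13.8, at CL = 0.694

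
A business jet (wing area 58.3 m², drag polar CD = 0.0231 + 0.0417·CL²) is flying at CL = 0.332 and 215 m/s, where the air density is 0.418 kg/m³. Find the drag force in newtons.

CD = 0.0231 + 0.0417 × 0.332² = 0.0277
D = ½ρv²S·CD = ½ × 0.418 × 215² × 58.3 × 0.0277 = 15600 N

D = 15600 N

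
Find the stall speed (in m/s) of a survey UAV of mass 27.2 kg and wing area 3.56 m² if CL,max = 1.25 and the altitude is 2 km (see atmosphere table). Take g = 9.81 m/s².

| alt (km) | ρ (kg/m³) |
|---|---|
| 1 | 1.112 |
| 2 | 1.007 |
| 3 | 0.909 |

V_stall = 10.9 m/s

At 2 km, from the table: ρ = 1.007 kg/m³.
At stall, lift equals weight: L = W = m·g = 27.2 × 9.81 = 266.8 N.
From L = ½ρV²S·CL,max = W: V_stall = √(2W/(ρSCL,max)) = √(2·266.8/(1.007·3.56·1.25))
V_stall = √119.1 = 10.9 m/s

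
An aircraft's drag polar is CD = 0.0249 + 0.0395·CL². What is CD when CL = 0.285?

CD = 0.0249 + 0.0395 × 0.285² = 0.0249 + 0.003208 = 0.0281

CD = 0.0281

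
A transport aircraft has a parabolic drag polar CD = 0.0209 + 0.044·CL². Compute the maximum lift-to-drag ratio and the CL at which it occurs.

For CD = CD0 + K·CL², (L/D)max occurs at CL* = √(CD0/K) and equals 1/(2√(K·CD0)).
(L/D)max = 1/(2√(0.044 × 0.0209)) = 1/(2 × 0.03032) = 16.5
CL* = √(0.0209/0.044) = 0.689

(L/D)max = 16.5, at CL = 0.689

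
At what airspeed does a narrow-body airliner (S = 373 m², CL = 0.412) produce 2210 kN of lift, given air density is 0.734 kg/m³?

v = 198 m/s

L = ½ρv²S·CL ⇒ v = √(2L/(ρ·S·CL))
v = √(2 × 2.21×10^6 / (0.734 × 373 × 0.412)) = √39190 = 198 m/s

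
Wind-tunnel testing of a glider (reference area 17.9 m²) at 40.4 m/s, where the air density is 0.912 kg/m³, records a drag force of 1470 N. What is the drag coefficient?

CD = 0.11

From D = ½ρv²S·CD, rearranging gives CD = 2D/(ρv²S).
CD = 2 × 1470 / (0.912 × 40.4² × 17.9) = 0.11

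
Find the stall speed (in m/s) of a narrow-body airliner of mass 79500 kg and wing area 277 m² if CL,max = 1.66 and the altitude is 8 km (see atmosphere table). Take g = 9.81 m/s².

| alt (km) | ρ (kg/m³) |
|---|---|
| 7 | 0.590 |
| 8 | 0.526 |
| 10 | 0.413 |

V_stall = 80.3 m/s

At 8 km, from the table: ρ = 0.526 kg/m³.
Weight W = mg = 79500 × 9.81 = 7.799×10^5 N.
V_stall = √(2W/(ρ·S·CL,max)) = √(2 × 7.799×10^5 / (0.526 × 277 × 1.66))
V_stall = √6449 = 80.3 m/s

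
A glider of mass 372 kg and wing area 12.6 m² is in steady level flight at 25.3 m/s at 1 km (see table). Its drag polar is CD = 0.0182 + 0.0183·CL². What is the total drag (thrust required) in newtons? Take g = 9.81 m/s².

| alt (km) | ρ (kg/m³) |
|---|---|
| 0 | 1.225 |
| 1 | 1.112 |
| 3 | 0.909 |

D = 136 N

At 1 km, from the table: ρ = 1.112 kg/m³.
Weight W = mg = 372 × 9.81 = 3649.3 N; in level flight L = W.
Dynamic pressure q = 0.5 × 1.112 × 25.3² = 355.9 Pa.
CL = 2W/(ρv²S) = 2×3649.3/(1.112×25.3²×12.6) = 0.8138.
CD = 0.0182 + 0.0183 × 0.8138² = 0.03032.
D = q·S·CD = 355.9 × 12.6 × 0.03032 = 136 N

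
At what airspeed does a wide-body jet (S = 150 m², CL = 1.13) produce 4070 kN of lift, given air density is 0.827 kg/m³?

v = 241 m/s

L = ½ρv²S·CL ⇒ v = √(2L/(ρ·S·CL))
v = √(2 × 4.07×10^6 / (0.827 × 150 × 1.13)) = √58070 = 241 m/s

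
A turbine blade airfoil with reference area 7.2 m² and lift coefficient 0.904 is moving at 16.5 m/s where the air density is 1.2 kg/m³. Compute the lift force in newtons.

L = 1060 N

L = ½ρv²S·CL = ½ × 1.2 × 16.5² × 7.2 × 0.904 = 1060 N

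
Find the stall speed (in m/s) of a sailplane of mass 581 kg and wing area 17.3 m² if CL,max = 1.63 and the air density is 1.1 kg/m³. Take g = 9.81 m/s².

Weight W = mg = 581 × 9.81 = 5700 N.
V_stall = √(2W/(ρ·S·CL,max)) = √(2 × 5700 / (1.1 × 17.3 × 1.63))
V_stall = √367.5 = 19.2 m/s

V_stall = 19.2 m/s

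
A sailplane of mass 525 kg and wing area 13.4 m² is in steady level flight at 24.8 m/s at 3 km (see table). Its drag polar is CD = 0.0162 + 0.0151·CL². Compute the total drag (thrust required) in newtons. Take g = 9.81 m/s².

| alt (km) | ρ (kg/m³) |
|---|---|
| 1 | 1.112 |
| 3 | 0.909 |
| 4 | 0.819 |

D = 168 N

At 3 km, from the table: ρ = 0.909 kg/m³.
In steady level flight, lift balances weight: W = mg = 525 × 9.81 = 5150.2 N.
Dynamic pressure q = 0.5 × 0.909 × 24.8² = 279.5 Pa.
CL = 2W/(ρv²S) = 2×5150.2/(0.909×24.8²×13.4) = 1.375.
CD = 0.0162 + 0.0151 × 1.375² = 0.04475.
D = q·S·CD = 279.5 × 13.4 × 0.04475 = 167.6 N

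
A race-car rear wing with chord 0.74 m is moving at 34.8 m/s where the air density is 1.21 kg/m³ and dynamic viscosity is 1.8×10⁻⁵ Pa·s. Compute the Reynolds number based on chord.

Re = 1.73×10^6

Re = ρ·v·c/μ = 1.21 × 34.8 × 0.74 / (1.8×10⁻⁵) = 1.73×10^6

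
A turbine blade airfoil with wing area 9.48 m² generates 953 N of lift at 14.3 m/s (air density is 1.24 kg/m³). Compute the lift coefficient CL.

CL = 0.793

From L = ½ρv²S·CL, rearranging gives CL = 2L/(ρv²S).
CL = 2 × 953 / (1.24 × 14.3² × 9.48) = 0.793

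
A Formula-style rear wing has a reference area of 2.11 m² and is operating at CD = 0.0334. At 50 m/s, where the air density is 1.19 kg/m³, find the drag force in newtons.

D = 105 N

Dynamic pressure q = ½ρv² = ½ × 1.19 × 50² = 1488 Pa.
D = q·S·CD = 1488 × 2.11 × 0.0334 = 105 N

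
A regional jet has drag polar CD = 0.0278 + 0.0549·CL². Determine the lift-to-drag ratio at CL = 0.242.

L/D = 7.8

CD = 0.0278 + 0.0549 × 0.242² = 0.03102
L/D = CL/CD = 0.242 / 0.03102 = 7.8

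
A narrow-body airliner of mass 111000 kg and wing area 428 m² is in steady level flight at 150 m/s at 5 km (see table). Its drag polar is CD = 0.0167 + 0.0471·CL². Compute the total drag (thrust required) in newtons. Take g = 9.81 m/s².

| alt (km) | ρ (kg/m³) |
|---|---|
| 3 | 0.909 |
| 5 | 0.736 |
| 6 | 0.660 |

D = 74900 N

At 5 km, from the table: ρ = 0.736 kg/m³.
Level flight ⇒ L = W = m·g = 111000 × 9.81 = 1.0889×10^6 N.
q = ½ρv² = ½ × 0.736 × 150² = 8280 Pa.
CL = 2W/(ρv²S) = 2×1.0889×10^6/(0.736×150²×428) = 0.3073.
CD = 0.0167 + 0.0471 × 0.3073² = 0.02115.
D = q·S·CD = 8280 × 428 × 0.02115 = 74940 N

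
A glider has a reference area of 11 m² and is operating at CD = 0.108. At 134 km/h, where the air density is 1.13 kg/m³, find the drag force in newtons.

Convert speed: v = 134 km/h ÷ 3.6 = 37.22 m/s.
Dynamic pressure q = ½ρv² = ½ × 1.13 × 37.22² = 782.8 Pa.
D = q·S·CD = 782.8 × 11 × 0.108 = 930 N

D = 930 N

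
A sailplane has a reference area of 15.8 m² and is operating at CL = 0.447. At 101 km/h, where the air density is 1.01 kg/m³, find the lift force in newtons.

Convert speed: v = 101 km/h ÷ 3.6 = 28.06 m/s.
Dynamic pressure q = ½ρv² = ½ × 1.01 × 28.06² = 397.5 Pa.
L = q·S·CL = 397.5 × 15.8 × 0.447 = 2810 N

L = 2810 N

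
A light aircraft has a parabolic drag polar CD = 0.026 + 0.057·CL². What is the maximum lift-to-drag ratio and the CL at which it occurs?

(L/D)max = 13, at CL = 0.675

For CD = CD0 + K·CL², (L/D)max occurs at CL* = √(CD0/K) and equals 1/(2√(K·CD0)).
(L/D)max = 1/(2√(0.057 × 0.026)) = 1/(2 × 0.0385) = 13
CL* = √(0.026/0.057) = 0.675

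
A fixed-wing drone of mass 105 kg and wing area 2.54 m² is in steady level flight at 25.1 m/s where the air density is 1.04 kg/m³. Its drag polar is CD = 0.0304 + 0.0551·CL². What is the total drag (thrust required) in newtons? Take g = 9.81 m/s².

D = 95.6 N

Weight W = mg = 105 × 9.81 = 1030 N; in level flight L = W.
Dynamic pressure q = 0.5 × 1.04 × 25.1² = 327.6 Pa.
CL = 2W/(ρv²S) = 2×1030/(1.04×25.1²×2.54) = 1.238.
CD = 0.0304 + 0.0551 × 1.238² = 0.1148.
D = q·S·CD = 327.6 × 2.54 × 0.1148 = 95.55 N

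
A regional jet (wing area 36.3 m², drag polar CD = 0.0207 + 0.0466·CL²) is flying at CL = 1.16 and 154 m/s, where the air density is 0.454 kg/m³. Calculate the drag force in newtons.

D = 16300 N

CD = 0.0207 + 0.0466 × 1.16² = 0.0834
D = ½ρv²S·CD = ½ × 0.454 × 154² × 36.3 × 0.0834 = 16300 N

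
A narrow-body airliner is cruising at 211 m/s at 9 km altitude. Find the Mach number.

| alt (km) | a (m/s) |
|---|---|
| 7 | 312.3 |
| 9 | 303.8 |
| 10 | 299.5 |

At 9 km, from the table: a = 303.8 m/s.
M = v/a = 211 / 303.8 = 0.695

M = 0.695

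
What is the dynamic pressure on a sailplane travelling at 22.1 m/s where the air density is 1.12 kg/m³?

q = 274 Pa

q = ½ρv² = ½ × 1.12 × 22.1² = 274 Pa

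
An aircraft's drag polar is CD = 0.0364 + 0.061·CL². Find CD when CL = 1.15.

CD = 0.117

CD = 0.0364 + 0.061 × 1.15² = 0.0364 + 0.08067 = 0.117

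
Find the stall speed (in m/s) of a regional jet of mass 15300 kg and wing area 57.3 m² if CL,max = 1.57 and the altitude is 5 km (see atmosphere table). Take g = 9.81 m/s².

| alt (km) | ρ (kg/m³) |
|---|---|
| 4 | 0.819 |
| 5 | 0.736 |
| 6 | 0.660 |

V_stall = 67.3 m/s

At 5 km, from the table: ρ = 0.736 kg/m³.
Stall occurs when L = W at CL,max. W = mg = 15300 × 9.81 = 1.501×10^5 N.
V_stall = √(2W/(ρ·S·CL,max)) = √(2 × 1.501×10^5 / (0.736 × 57.3 × 1.57))
V_stall = √4534 = 67.3 m/s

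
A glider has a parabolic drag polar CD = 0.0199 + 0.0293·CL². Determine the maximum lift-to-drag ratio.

For CD = CD0 + K·CL², (L/D)max occurs at CL* = √(CD0/K) and equals 1/(2√(K·CD0)).
(L/D)max = 1/(2√(0.0293 × 0.0199)) = 1/(2 × 0.02415) = 20.7

(L/D)max = 20.7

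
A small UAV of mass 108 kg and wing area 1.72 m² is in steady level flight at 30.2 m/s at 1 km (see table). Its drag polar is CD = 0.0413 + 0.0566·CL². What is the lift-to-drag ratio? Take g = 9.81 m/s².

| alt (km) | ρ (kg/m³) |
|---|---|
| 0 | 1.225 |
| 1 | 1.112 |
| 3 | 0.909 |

L/D = 9.73

At 1 km, from the table: ρ = 1.112 kg/m³.
Level flight ⇒ L = W = m·g = 108 × 9.81 = 1059.5 N.
q = ½ρv² = ½ × 1.112 × 30.2² = 507.1 Pa.
CL = W/(q·S) = 1059.5 / (507.1 × 1.72) = 1.215.
CD = 0.0413 + 0.0566 × 1.215² = 0.1248.
L/D = CL/CD = 1.215 / 0.1248 = 9.73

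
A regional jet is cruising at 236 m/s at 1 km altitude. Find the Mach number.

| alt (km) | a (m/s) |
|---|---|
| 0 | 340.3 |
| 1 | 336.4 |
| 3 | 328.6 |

At 1 km, from the table: a = 336.4 m/s.
M = v/a = 236 / 336.4 = 0.702

M = 0.702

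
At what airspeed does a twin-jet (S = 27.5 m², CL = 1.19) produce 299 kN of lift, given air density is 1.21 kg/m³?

v = 123 m/s

L = ½ρv²S·CL ⇒ v = √(2L/(ρ·S·CL))
v = √(2 × 2.99×10^5 / (1.21 × 27.5 × 1.19)) = √15100 = 123 m/s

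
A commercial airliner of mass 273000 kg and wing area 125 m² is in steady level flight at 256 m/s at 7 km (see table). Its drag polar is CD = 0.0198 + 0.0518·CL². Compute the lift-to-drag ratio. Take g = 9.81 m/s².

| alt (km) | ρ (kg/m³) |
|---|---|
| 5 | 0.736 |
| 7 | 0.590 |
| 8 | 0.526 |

At 7 km, from the table: ρ = 0.590 kg/m³.
Weight W = mg = 273000 × 9.81 = 2.6781×10^6 N; in level flight L = W.
q = ½ρv² = ½ × 0.59 × 256² = 19330 Pa.
CL = W/(q·S) = 2.6781×10^6 / (19330 × 125) = 1.108.
CD = 0.0198 + 0.0518 × 1.108² = 0.08342.
L/D = CL/CD = 1.108 / 0.08342 = 13.3

L/D = 13.3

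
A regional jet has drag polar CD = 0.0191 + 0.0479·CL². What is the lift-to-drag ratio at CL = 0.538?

L/D = 16.3

CD = 0.0191 + 0.0479 × 0.538² = 0.03296
L/D = CL/CD = 0.538 / 0.03296 = 16.3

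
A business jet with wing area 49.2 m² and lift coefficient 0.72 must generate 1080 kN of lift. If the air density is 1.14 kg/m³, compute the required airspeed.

L = ½ρv²S·CL ⇒ v = √(2L/(ρ·S·CL))
v = √(2 × 1.08×10^6 / (1.14 × 49.2 × 0.72)) = √53490 = 231 m/s

v = 231 m/s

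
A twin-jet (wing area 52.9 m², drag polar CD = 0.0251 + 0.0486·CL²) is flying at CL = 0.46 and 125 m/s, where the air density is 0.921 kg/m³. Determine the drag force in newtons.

CD = 0.0251 + 0.0486 × 0.46² = 0.03538
D = ½ρv²S·CD = ½ × 0.921 × 125² × 52.9 × 0.03538 = 13500 N

D = 13500 N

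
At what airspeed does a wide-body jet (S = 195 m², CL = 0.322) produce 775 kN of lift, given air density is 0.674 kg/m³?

v = 191 m/s

L = ½ρv²S·CL ⇒ v = √(2L/(ρ·S·CL))
v = √(2 × 7.75×10^5 / (0.674 × 195 × 0.322)) = √36630 = 191 m/s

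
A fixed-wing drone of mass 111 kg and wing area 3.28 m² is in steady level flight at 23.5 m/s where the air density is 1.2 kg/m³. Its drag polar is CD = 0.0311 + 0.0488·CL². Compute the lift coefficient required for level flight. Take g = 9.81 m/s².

Weight W = mg = 111 × 9.81 = 1088.9 N; in level flight L = W.
Dynamic pressure q = 0.5 × 1.2 × 23.5² = 331.3 Pa.
CL = W/(q·S) = 1088.9 / (331.3 × 3.28) = 1.002.

CL = 1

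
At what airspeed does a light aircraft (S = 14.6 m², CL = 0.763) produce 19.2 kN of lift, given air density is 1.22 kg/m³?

v = 53.2 m/s

L = ½ρv²S·CL ⇒ v = √(2L/(ρ·S·CL))
v = √(2 × 19200 / (1.22 × 14.6 × 0.763)) = √2825 = 53.2 m/s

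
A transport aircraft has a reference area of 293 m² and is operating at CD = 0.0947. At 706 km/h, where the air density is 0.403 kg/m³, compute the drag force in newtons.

D = 2.15×10^5 N

Convert speed: v = 706 km/h ÷ 3.6 = 196.1 m/s.
Dynamic pressure q = ½ρv² = ½ × 0.403 × 196.1² = 7750 Pa.
D = q·S·CD = 7750 × 293 × 0.0947 = 2.15×10^5 N ≈ 215 kN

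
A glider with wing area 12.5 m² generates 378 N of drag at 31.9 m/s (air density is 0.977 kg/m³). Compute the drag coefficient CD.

CD = 0.0608

From D = ½ρv²S·CD, rearranging gives CD = 2D/(ρv²S).
CD = 2 × 378 / (0.977 × 31.9² × 12.5) = 0.0608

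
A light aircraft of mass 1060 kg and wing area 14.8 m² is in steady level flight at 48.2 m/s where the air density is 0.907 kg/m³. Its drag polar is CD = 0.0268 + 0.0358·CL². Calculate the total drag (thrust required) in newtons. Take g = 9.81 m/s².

D = 666 N

Level flight ⇒ L = W = m·g = 1060 × 9.81 = 10399 N.
q = ½ρv² = ½ × 0.907 × 48.2² = 1054 Pa.
CL = W/(q·S) = 10399 / (1054 × 14.8) = 0.6669.
CD = 0.0268 + 0.0358 × 0.6669² = 0.04272.
D = q·S·CD = 1054 × 14.8 × 0.04272 = 666.2 N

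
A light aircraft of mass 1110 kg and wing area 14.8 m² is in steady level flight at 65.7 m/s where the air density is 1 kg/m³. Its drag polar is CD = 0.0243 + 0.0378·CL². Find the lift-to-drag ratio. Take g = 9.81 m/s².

L/D = 11.9

Level flight ⇒ L = W = m·g = 1110 × 9.81 = 10889 N.
q = ½ρv² = ½ × 1 × 65.7² = 2158 Pa.
CL = 2W/(ρv²S) = 2×10889/(1×65.7²×14.8) = 0.3409.
CD = 0.0243 + 0.0378 × 0.3409² = 0.02869.
L/D = CL/CD = 0.3409 / 0.02869 = 11.9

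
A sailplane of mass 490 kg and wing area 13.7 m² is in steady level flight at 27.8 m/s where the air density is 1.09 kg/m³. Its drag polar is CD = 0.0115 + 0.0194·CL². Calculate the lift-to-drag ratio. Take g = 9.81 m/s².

Weight W = mg = 490 × 9.81 = 4806.9 N; in level flight L = W.
q = ½ρv² = ½ × 1.09 × 27.8² = 421.2 Pa.
Required CL = L/(qS) = 4806.9/(421.2·13.7) = 0.833.
CD = 0.0115 + 0.0194 × 0.833² = 0.02496.
L/D = CL/CD = 0.833 / 0.02496 = 33.4

L/D = 33.4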